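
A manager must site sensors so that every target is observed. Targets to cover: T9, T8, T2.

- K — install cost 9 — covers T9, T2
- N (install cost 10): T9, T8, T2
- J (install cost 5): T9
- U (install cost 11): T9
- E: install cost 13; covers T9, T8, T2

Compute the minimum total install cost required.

10

This is an integer covering problem.
N alone covers T9, T8, T2 — every target.
Total install cost: 10.
No cover costs less than 10.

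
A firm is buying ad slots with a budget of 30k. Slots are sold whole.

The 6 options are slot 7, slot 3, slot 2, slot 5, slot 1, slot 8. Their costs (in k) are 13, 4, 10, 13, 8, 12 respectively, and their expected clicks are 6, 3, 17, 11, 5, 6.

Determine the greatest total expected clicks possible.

31

Allowing fractional choices, the relaxed optimum would be about 32.9, but ad slots are indivisible.
slot 2 + slot 5: cost 10 + 13 = 23 ≤ 30, expected clicks 17 + 11 = 28.
slot 3 + slot 2 + slot 5: cost 4 + 10 + 13 = 27 ≤ 30, expected clicks 3 + 17 + 11 = 31.
slot 2 + slot 1 + slot 8: cost 10 + 8 + 12 = 30 ≤ 30, expected clicks 17 + 5 + 6 = 28.
Best is slot 3, slot 2, and slot 5 with total expected clicks 31.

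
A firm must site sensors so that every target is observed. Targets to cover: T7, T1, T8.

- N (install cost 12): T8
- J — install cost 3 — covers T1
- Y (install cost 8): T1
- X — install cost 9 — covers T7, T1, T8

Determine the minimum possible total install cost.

9

The greedy cost-per-new-target heuristic would pick J and X for 12, but a cheaper cover exists.
X alone covers T7, T1, T8 — every target.
Total install cost: 9.
No cover costs less than 9.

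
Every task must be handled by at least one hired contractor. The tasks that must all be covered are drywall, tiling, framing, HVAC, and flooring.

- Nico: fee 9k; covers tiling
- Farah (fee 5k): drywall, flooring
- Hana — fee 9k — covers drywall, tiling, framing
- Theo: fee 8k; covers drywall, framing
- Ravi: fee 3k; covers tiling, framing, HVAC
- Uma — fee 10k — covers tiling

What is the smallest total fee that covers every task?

This is an integer covering problem.
Choose Farah and Ravi: together they cover drywall, tiling, framing, HVAC, flooring — every task.
Total fee: 5 + 3 = 8.

8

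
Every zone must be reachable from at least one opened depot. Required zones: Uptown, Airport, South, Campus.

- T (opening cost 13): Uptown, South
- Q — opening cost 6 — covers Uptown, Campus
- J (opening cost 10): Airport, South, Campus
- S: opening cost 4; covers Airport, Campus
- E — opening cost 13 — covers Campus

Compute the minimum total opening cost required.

16

This is an integer covering problem.
The greedy cost-per-new-zone heuristic would pick S, Q, and J for 20, but a cheaper cover exists.
Choose Q and J: together they cover Uptown, Airport, South, Campus — every zone.
Total opening cost: 6 + 10 = 16.
No cover costs less than 16.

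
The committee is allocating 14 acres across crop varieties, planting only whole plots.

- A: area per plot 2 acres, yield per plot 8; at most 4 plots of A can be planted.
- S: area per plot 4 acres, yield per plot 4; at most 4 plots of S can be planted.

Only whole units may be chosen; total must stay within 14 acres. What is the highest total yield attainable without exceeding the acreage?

36

4×A and 1×S: area 12 ≤ 14, yield 4·8 + 1·4 = 36.
3×A and 2×S: area 14 ≤ 14, yield 3·8 + 2·4 = 32.
Best is 36.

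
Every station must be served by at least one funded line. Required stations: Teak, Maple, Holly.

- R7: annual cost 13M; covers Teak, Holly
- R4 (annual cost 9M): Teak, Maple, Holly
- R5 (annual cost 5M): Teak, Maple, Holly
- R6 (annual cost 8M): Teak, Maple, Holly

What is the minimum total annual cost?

R5 alone covers Teak, Maple, Holly — every station.
Total annual cost: 5.

5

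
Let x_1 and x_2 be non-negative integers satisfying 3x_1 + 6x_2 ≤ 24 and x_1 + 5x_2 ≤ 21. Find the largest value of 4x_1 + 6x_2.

(x_1,x_2)=(8,0): 3·8+6·0=24≤24, 1·8+5·0=8≤21, objective 32.
(x_1,x_2)=(7,0): 3·7+6·0=21≤24, 1·7+5·0=7≤21, objective 28.
No feasible integer point exceeds 32.

32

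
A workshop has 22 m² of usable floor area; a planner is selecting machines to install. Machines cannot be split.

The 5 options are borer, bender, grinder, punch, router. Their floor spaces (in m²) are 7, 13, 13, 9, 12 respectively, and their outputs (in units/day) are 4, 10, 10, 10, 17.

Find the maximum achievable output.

27

This is a 0-1 knapsack instance.
Allowing fractional choices, the relaxed optimum would be about 27.8, but machines are indivisible.
punch + router: floor space 9 + 12 = 21 ≤ 22, output 10 + 17 = 27.
borer + router: floor space 7 + 12 = 19 ≤ 22, output 4 + 17 = 21.
Best is punch and router with total output 27.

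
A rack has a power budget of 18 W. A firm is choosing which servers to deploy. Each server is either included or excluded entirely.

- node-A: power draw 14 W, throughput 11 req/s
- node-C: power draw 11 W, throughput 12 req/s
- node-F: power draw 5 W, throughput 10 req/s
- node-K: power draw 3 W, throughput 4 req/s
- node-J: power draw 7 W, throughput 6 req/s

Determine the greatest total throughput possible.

22

Take node-C and node-F: power draw 11 + 5 = 16 ≤ 18, throughput 12 + 10 = 22.
No other feasible combination does better.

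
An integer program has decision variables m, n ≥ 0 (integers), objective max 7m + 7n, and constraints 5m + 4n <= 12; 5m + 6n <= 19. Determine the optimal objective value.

21

(m,n)=(0,3): 5·0+4·3=12≤12, 5·0+6·3=18≤19, objective 21.
(m,n)=(0,2): 5·0+4·2=8≤12, 5·0+6·2=12≤19, objective 14.
Maximum is 21 at (m,n)=(0,3).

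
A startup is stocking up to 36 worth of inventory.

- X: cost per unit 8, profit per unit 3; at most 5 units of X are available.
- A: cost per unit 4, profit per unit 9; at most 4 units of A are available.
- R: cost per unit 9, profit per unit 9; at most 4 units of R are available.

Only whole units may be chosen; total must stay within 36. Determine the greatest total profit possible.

54

This is a bounded integer knapsack.
Take 4×A and 2×R: cost 34 ≤ 36, profit 4·9 + 2·9 = 54.
A has the best ratio (9/4) and is taken to its limit of 4; remaining capacity is filled optimally with the others.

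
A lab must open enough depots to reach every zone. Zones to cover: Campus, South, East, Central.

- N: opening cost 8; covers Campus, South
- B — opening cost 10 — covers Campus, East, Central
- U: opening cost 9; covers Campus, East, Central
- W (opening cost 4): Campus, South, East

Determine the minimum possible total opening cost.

13

Choose U and W: together they cover Campus, South, East, Central — every zone.
Total opening cost: 9 + 4 = 13.
No cover costs less than 13.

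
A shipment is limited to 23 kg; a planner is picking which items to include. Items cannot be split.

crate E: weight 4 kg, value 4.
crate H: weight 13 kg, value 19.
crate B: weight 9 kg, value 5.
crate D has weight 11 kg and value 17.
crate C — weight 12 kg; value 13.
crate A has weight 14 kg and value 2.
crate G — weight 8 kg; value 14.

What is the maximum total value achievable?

This is an integer program with binary decision variables.
Take crate E, crate D, and crate G: weight 4 + 11 + 8 = 23 ≤ 23, value 4 + 17 + 14 = 35.
No other feasible combination does better.

35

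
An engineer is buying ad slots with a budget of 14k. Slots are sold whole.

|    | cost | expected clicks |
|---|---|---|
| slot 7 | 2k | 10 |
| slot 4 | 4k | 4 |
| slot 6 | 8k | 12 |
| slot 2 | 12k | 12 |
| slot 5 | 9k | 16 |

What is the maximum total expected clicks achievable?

26

Allowing fractional choices, the relaxed optimum would be about 30.5, but ad slots are indivisible.
slot 7 + slot 5: cost 2 + 9 = 11 ≤ 14, expected clicks 10 + 16 = 26.
slot 7 + slot 6: cost 2 + 8 = 10 ≤ 14, expected clicks 10 + 12 = 22.
slot 7 + slot 4 + slot 6: cost 2 + 4 + 8 = 14 ≤ 14, expected clicks 10 + 4 + 12 = 26.
The maximum expected clicks is 26; one optimal choice is slot 7 and slot 5.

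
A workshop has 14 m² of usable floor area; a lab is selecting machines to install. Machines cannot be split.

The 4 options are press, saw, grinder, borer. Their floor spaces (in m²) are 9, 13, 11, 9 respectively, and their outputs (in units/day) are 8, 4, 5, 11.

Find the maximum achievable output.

Allowing fractional choices, the relaxed optimum would be about 15.4, but machines are indivisible.
borer: floor space 9 ≤ 14, output 11.
press: floor space 9 ≤ 14, output 8.
Best is borer with total output 11.

11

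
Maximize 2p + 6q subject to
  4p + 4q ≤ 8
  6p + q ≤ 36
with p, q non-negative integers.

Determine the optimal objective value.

(p,q)=(0,2): 4·0+4·2=8≤8, 6·0+1·2=2≤36, objective 12.
(p,q)=(1,1): 4·1+4·1=8≤8, 6·1+1·1=7≤36, objective 8.
(p,q)=(0,1): 4·0+4·1=4≤8, 6·0+1·1=1≤36, objective 6.
Maximum is 12 at (p,q)=(0,2).

12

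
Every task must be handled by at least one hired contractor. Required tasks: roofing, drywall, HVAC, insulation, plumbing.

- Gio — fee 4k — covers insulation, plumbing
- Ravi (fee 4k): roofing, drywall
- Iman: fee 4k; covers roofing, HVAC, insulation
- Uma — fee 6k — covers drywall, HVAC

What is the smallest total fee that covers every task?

12

Choose Gio, Ravi, and Iman: together they cover roofing, drywall, HVAC, insulation, plumbing — every task.
Total fee: 4 + 4 + 4 = 12.
No cover costs less than 12.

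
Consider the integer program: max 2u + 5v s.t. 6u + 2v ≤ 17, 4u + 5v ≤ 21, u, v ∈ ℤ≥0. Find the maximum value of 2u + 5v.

20

The continuous relaxation peaks at (0, 4.2) with value 21.00; rounding to a feasible lattice point costs some objective.
(u,v)=(0,4): 6·0+2·4=8≤17, 4·0+5·4=20≤21, objective 20.
(u,v)=(1,3): 6·1+2·3=12≤17, 4·1+5·3=19≤21, objective 17.
(u,v)=(0,3): 6·0+2·3=6≤17, 4·0+5·3=15≤21, objective 15.
The best lattice point is (0,4), giving 20.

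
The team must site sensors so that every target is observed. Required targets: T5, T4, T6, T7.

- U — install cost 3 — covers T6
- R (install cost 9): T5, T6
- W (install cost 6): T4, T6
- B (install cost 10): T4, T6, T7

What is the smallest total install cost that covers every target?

This is an integer covering problem.
The greedy cost-per-new-target heuristic would pick U, B, and R for 22, but a cheaper cover exists.
Choose R and B: together they cover T5, T4, T6, T7 — every target.
Total install cost: 9 + 10 = 19.
No cover costs less than 19.

19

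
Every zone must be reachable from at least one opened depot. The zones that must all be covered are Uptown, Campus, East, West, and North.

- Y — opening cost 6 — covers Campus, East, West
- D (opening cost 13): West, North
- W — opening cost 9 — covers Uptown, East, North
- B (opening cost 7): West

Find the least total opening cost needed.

This is an integer covering problem.
Choose Y and W: together they cover Uptown, Campus, East, West, North — every zone.
Total opening cost: 6 + 9 = 15.
No cover costs less than 15.

15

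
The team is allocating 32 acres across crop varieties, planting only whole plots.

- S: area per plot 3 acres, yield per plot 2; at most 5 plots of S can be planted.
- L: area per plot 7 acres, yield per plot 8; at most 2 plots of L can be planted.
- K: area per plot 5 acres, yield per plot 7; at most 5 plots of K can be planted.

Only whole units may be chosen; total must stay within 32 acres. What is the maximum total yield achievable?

1×S, 2×L, and 3×K: area 32 ≤ 32, yield 1·2 + 2·8 + 3·7 = 39.
1×L and 5×K: area 32 ≤ 32, yield 1·8 + 5·7 = 43.
Best is 43.

43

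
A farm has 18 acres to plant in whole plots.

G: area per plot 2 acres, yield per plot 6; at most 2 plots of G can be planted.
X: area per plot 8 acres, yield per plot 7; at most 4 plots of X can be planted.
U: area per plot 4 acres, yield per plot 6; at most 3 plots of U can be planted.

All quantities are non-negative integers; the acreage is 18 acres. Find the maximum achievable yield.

30

Take 2×G and 3×U: area 16 ≤ 18, yield 2·6 + 3·6 = 30.
G has the best ratio (6/2) and is taken to its limit of 2; remaining capacity is filled optimally with the others.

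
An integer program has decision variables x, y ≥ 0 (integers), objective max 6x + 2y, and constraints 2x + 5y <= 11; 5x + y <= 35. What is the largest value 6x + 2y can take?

30

(x,y)=(5,0) is feasible, giving 30.
(x,y)=(4,0) is feasible, giving 24.
The best lattice point is (5,0), giving 30.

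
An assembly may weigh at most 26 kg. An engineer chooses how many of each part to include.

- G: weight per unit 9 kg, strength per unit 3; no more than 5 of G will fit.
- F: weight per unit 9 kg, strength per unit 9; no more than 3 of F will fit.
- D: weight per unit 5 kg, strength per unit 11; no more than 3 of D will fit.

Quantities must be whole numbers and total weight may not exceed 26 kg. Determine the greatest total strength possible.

D has the best ratio (11/5); taking only D gives at most 3×11 = 33 (stopped by the supply cap of 3).
Mixing does better — 1×F and 3×D: weight 24 ≤ 26, strength 1·9 + 3·11 = 42.

42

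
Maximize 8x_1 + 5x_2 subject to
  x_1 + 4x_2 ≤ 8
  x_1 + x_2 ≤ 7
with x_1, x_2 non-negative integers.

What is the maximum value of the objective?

(x_1,x_2)=(7,0): 1·7+4·0=7≤8, 1·7+1·0=7≤7, objective 56.
(x_1,x_2)=(6,0): 1·6+4·0=6≤8, 1·6+1·0=6≤7, objective 48.
No feasible integer point exceeds 56.

56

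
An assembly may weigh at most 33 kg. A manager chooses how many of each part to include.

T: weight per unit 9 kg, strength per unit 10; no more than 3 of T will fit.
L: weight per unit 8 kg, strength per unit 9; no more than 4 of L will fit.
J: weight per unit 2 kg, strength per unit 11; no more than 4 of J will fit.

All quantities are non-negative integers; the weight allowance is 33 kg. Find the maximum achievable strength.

This is a bounded integer knapsack.
Take 1×T, 2×L, and 4×J: weight 33 ≤ 33, strength 1·10 + 2·9 + 4·11 = 72.
J has the best ratio (11/2) and is taken to its limit of 4; remaining capacity is filled optimally with the others.

72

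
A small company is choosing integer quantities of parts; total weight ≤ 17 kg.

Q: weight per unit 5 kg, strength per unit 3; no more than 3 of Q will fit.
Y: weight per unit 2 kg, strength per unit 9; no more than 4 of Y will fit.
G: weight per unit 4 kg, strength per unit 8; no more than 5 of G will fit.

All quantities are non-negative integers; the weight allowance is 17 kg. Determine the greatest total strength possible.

52

4×Y and 2×G: weight 16 ≤ 17, strength 4·9 + 2·8 = 52.
1×Q, 4×Y, and 1×G: weight 17 ≤ 17, strength 1·3 + 4·9 + 1·8 = 47.
Best is 52.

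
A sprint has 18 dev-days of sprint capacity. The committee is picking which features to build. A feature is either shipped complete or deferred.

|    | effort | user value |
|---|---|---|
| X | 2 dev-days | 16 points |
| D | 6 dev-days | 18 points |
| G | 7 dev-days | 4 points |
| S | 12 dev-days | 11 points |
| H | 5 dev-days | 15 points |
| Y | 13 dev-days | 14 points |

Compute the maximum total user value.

Allowing fractional choices, the relaxed optimum would be about 54.4, but features are indivisible.
X + D + G: effort 2 + 6 + 7 = 15 ≤ 18, user value 16 + 18 + 4 = 38.
D + G + H: effort 6 + 7 + 5 = 18 ≤ 18, user value 18 + 4 + 15 = 37.
X + D + H: effort 2 + 6 + 5 = 13 ≤ 18, user value 16 + 18 + 15 = 49.
Best is X, D, and H with total user value 49.

49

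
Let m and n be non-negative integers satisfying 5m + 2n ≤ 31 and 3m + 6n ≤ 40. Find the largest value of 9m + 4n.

57

(m,n)=(5,3): 5·5+2·3=31≤31, 3·5+6·3=33≤40, objective 57.
(m,n)=(5,2): 5·5+2·2=29≤31, 3·5+6·2=27≤40, objective 53.
(m,n)=(4,4): 5·4+2·4=28≤31, 3·4+6·4=36≤40, objective 52.
Maximum is 57 at (m,n)=(5,3).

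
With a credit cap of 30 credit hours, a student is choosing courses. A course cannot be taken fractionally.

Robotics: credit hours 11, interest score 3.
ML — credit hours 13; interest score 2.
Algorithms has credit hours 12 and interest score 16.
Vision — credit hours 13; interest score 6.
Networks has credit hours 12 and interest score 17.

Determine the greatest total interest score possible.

This is a 0-1 knapsack instance.
Vision + Networks: credit hours 13 + 12 = 25 ≤ 30, interest score 6 + 17 = 23.
Algorithms + Vision: credit hours 12 + 13 = 25 ≤ 30, interest score 16 + 6 = 22.
Algorithms + Networks: credit hours 12 + 12 = 24 ≤ 30, interest score 16 + 17 = 33.
Best is Algorithms and Networks with total interest score 33.

33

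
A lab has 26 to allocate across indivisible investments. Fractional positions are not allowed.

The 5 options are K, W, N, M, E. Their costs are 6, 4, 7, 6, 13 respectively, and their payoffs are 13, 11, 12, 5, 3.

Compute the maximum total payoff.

Allowing fractional choices, the relaxed optimum would be about 41.7, but investments are indivisible.
K + W + N + M: cost 6 + 4 + 7 + 6 = 23 ≤ 26, payoff 13 + 11 + 12 + 5 = 41.
K + W + N: cost 6 + 4 + 7 = 17 ≤ 26, payoff 13 + 11 + 12 = 36.
Best is K, W, N, and M with total payoff 41.

41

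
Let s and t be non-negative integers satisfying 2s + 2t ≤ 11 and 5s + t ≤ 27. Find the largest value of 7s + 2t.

35

(s,t)=(5,0): 2·5+2·0=10≤11, 5·5+1·0=25≤27, objective 35.
(s,t)=(4,1): 2·4+2·1=10≤11, 5·4+1·1=21≤27, objective 30.
No feasible integer point exceeds 35.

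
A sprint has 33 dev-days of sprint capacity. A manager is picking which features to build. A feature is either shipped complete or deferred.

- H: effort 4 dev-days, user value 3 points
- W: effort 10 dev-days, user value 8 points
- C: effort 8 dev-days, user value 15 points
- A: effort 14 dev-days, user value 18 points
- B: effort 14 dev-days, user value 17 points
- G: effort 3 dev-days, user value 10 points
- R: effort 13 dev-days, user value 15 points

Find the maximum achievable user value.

46

Treat it as a binary knapsack problem.
Allowing fractional choices, the relaxed optimum would be about 52.7, but features are indivisible.
H + C + A + G: effort 4 + 8 + 14 + 3 = 29 ≤ 33, user value 3 + 15 + 18 + 10 = 46.
H + C + B + G: effort 4 + 8 + 14 + 3 = 29 ≤ 33, user value 3 + 15 + 17 + 10 = 45.
A + B + G: effort 14 + 14 + 3 = 31 ≤ 33, user value 18 + 17 + 10 = 45.
Best is H, C, A, and G with total user value 46.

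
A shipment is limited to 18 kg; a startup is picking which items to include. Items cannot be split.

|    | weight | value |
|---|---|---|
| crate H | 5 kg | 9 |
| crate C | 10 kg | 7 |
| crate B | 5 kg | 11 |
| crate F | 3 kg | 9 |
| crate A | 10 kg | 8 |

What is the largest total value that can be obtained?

crate B + crate F + crate A: weight 5 + 3 + 10 = 18 ≤ 18, value 11 + 9 + 8 = 28.
crate H + crate B + crate F: weight 5 + 5 + 3 = 13 ≤ 18, value 9 + 11 + 9 = 29.
crate C + crate B + crate F: weight 10 + 5 + 3 = 18 ≤ 18, value 7 + 11 + 9 = 27.
Best is crate H, crate B, and crate F with total value 29.

29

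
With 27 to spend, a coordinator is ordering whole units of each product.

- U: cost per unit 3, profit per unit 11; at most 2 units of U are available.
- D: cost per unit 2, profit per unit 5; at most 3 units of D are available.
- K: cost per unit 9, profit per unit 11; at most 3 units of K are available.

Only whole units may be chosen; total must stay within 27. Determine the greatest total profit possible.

49

This is a bounded integer knapsack.
U has the best ratio (11/3); taking only U gives at most 2×11 = 22 (stopped by the supply cap of 2).
Mixing does better — 2×U, 1×D, and 2×K: cost 26 ≤ 27, profit 2·11 + 1·5 + 2·11 = 49.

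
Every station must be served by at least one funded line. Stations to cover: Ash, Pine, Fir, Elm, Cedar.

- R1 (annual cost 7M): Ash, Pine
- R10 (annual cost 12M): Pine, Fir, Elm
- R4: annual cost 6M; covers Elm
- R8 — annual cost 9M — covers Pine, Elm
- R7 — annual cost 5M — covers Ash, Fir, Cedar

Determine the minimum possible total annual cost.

14

Choose R8 and R7: together they cover Ash, Pine, Fir, Elm, Cedar — every station.
Total annual cost: 9 + 5 = 14.
No cover costs less than 14.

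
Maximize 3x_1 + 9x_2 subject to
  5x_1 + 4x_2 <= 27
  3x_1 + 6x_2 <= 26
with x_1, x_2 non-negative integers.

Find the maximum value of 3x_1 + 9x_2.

The continuous relaxation peaks at (0, 4.33) with value 39.00; rounding to a feasible lattice point costs some objective.
(x_1,x_2)=(0,4) is feasible, giving 36.
(x_1,x_2)=(1,3) is feasible, giving 30.
(x_1,x_2)=(0,3) is feasible, giving 27.
The best lattice point is (0,4), giving 36.

36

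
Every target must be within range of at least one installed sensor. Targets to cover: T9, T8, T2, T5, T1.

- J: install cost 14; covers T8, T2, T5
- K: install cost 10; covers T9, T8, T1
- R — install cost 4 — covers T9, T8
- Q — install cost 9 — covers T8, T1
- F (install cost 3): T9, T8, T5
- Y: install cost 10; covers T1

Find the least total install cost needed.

24

This is a weighted set-cover instance.
The greedy cost-per-new-target heuristic would pick F, Q, and J for 26, but a cheaper cover exists.
Choose J and K: together they cover T9, T8, T2, T5, T1 — every target.
Total install cost: 14 + 10 = 24.
No cover costs less than 24.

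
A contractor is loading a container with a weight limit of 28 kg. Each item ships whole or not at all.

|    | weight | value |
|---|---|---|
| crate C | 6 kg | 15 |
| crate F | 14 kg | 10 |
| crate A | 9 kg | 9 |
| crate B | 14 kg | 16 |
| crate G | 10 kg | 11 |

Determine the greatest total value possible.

crate C + crate A + crate G: weight 6 + 9 + 10 = 25 ≤ 28, value 15 + 9 + 11 = 35.
crate C + crate B: weight 6 + 14 = 20 ≤ 28, value 15 + 16 = 31.
crate B + crate G: weight 14 + 10 = 24 ≤ 28, value 16 + 11 = 27.
Best is crate C, crate A, and crate G with total value 35.

35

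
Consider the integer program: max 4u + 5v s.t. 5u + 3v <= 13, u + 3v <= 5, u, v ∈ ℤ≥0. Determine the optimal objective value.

(u,v)=(2,1): 5·2+3·1=13≤13, 1·2+3·1=5≤5, objective 13.
(u,v)=(1,1): 5·1+3·1=8≤13, 1·1+3·1=4≤5, objective 9.
(u,v)=(2,0): 5·2+3·0=10≤13, 1·2+3·0=2≤5, objective 8.
(u,v)=(1,0): 5·1+3·0=5≤13, 1·1+3·0=1≤5, objective 4.
The best lattice point is (2,1), giving 13.

13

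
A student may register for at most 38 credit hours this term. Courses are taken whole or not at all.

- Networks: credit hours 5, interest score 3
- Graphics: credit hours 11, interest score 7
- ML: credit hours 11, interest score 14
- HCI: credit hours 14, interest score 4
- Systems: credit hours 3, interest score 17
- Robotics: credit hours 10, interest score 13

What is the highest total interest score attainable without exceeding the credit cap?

This is an integer program with binary decision variables.
Allowing fractional choices, the relaxed optimum would be about 52.8, but courses are indivisible.
ML + HCI + Systems + Robotics: credit hours 11 + 14 + 3 + 10 = 38 ≤ 38, interest score 14 + 4 + 17 + 13 = 48.
Networks + ML + Systems + Robotics: credit hours 5 + 11 + 3 + 10 = 29 ≤ 38, interest score 3 + 14 + 17 + 13 = 47.
Graphics + ML + Systems + Robotics: credit hours 11 + 11 + 3 + 10 = 35 ≤ 38, interest score 7 + 14 + 17 + 13 = 51.
Best is Graphics, ML, Systems, and Robotics with total interest score 51.

51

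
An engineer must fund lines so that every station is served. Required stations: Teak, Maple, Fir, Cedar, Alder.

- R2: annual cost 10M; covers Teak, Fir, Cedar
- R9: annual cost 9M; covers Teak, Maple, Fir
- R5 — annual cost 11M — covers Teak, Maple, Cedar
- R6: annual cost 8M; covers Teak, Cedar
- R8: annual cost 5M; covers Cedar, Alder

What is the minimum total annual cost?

14

This is an integer covering problem.
Choose R9 and R8: together they cover Teak, Maple, Fir, Cedar, Alder — every station.
Total annual cost: 9 + 5 = 14.
No cover costs less than 14.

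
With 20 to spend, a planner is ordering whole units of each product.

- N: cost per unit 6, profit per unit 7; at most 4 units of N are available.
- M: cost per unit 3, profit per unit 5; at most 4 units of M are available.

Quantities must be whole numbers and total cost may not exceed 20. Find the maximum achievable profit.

1×N and 4×M: cost 18 ≤ 20, profit 1·7 + 4·5 = 27.
2×N and 2×M: cost 18 ≤ 20, profit 2·7 + 2·5 = 24.
Best is 27.

27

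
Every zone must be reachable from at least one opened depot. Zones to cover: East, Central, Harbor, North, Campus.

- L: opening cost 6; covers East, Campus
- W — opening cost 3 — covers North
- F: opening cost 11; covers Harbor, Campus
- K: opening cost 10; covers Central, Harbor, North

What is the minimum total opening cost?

16

The greedy cost-per-new-zone heuristic would pick L, W, and K for 19, but a cheaper cover exists.
Choose L and K: together they cover East, Central, Harbor, North, Campus — every zone.
Total opening cost: 6 + 10 = 16.
No cover costs less than 16.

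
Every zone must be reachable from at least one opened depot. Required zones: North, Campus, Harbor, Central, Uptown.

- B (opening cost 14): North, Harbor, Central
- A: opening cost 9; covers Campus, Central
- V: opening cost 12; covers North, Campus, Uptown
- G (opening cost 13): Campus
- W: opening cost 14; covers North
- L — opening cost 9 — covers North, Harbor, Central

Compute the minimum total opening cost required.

21

This is a weighted set-cover instance.
Choose V and L: together they cover North, Campus, Harbor, Central, Uptown — every zone.
Total opening cost: 12 + 9 = 21.
No cover costs less than 21.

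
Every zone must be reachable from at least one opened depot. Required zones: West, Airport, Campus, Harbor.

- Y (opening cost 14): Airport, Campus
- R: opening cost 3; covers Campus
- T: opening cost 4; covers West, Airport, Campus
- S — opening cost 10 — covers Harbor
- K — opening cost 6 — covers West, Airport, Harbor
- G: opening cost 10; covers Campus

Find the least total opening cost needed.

9

Choose R and K: together they cover West, Airport, Campus, Harbor — every zone.
Total opening cost: 3 + 6 = 9.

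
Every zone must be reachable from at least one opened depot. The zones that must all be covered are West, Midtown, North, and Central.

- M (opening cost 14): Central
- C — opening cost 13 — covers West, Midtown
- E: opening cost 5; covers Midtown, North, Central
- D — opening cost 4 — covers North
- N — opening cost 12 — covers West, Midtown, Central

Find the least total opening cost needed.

The greedy cost-per-new-zone heuristic would pick E and N for 17, but a cheaper cover exists.
Choose D and N: together they cover West, Midtown, North, Central — every zone.
Total opening cost: 4 + 12 = 16.
No cover costs less than 16.

16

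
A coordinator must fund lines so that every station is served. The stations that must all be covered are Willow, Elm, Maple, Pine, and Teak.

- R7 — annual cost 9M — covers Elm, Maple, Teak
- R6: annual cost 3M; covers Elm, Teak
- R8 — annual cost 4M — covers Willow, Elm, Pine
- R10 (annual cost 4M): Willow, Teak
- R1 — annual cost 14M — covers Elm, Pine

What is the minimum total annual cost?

13

The greedy cost-per-new-station heuristic would pick R8, R6, and R7 for 16, but a cheaper cover exists.
Choose R7 and R8: together they cover Willow, Elm, Maple, Pine, Teak — every station.
Total annual cost: 9 + 4 = 13.
No cover costs less than 13.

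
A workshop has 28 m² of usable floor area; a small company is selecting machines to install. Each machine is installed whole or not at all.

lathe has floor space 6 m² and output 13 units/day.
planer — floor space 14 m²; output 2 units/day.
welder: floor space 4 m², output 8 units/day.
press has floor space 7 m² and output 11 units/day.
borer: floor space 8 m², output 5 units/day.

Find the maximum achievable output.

37

Take lathe, welder, press, and borer: floor space 6 + 4 + 7 + 8 = 25 ≤ 28, output 13 + 8 + 11 + 5 = 37.
No other feasible combination does better.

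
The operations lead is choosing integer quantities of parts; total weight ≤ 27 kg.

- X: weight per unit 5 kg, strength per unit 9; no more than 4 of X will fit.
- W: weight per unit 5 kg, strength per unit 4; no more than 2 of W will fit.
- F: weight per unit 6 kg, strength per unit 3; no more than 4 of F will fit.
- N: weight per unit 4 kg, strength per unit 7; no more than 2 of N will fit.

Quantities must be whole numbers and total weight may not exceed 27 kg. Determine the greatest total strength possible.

43

X has the best ratio (9/5); taking only X gives at most 4×9 = 36 (stopped by the supply cap of 4).
Mixing does better — 4×X and 1×N: weight 24 ≤ 27, strength 4·9 + 1·7 = 43.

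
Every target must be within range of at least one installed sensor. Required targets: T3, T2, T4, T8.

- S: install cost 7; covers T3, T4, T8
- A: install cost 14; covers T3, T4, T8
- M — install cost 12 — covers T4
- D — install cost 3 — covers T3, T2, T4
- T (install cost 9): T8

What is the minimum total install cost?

10

Choose S and D: together they cover T3, T2, T4, T8 — every target.
Total install cost: 7 + 3 = 10.
No cover costs less than 10.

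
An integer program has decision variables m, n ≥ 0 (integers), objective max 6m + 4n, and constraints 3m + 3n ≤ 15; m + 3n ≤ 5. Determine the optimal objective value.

(m,n)=(5,0): 3·5+3·0=15≤15, 1·5+3·0=5≤5, objective 30.
(m,n)=(4,0): 3·4+3·0=12≤15, 1·4+3·0=4≤5, objective 24.
Maximum is 30 at (m,n)=(5,0).

30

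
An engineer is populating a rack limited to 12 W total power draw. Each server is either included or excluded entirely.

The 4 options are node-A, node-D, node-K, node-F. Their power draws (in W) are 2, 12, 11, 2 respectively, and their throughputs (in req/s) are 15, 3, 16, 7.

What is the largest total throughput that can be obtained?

Treat it as a binary knapsack problem.
Allowing fractional choices, the relaxed optimum would be about 33.6, but servers are indivisible.
node-K: power draw 11 ≤ 12, throughput 16.
node-A: power draw 2 ≤ 12, throughput 15.
node-A + node-F: power draw 2 + 2 = 4 ≤ 12, throughput 15 + 7 = 22.
Best is node-A and node-F with total throughput 22.

22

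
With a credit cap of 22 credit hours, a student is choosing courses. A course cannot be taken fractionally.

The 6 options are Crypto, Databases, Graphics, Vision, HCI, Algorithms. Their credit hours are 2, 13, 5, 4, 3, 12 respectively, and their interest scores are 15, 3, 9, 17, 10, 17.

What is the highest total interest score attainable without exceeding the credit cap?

Crypto + Graphics + HCI + Algorithms: credit hours 2 + 5 + 3 + 12 = 22 ≤ 22, interest score 15 + 9 + 10 + 17 = 51.
Crypto + Vision + HCI + Algorithms: credit hours 2 + 4 + 3 + 12 = 21 ≤ 22, interest score 15 + 17 + 10 + 17 = 59.
Crypto + Graphics + Vision + HCI: credit hours 2 + 5 + 4 + 3 = 14 ≤ 22, interest score 15 + 9 + 17 + 10 = 51.
Best is Crypto, Vision, HCI, and Algorithms with total interest score 59.

59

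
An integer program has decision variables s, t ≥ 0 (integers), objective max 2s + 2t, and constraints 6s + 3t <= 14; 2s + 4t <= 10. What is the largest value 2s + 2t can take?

(s,t)=(1,2): 6·1+3·2=12≤14, 2·1+4·2=10≤10, objective 6.
(s,t)=(1,1): 6·1+3·1=9≤14, 2·1+4·1=6≤10, objective 4.
(s,t)=(2,0): 6·2+3·0=12≤14, 2·2+4·0=4≤10, objective 4.
Maximum is 6 at (s,t)=(1,2).

6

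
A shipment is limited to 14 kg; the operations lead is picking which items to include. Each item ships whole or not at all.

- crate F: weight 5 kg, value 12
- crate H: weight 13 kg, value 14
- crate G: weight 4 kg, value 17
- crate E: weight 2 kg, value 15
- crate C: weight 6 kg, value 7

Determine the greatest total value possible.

Take crate F, crate G, and crate E: weight 5 + 4 + 2 = 11 ≤ 14, value 12 + 17 + 15 = 44.
No other feasible combination does better.

44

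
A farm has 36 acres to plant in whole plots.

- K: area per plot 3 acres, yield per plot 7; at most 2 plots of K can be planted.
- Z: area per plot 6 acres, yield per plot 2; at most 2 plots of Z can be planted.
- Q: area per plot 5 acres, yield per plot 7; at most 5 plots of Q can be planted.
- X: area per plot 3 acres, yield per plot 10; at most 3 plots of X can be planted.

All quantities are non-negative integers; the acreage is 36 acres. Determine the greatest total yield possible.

72

X has the best ratio (10/3); taking only X gives at most 3×10 = 30 (stopped by the supply cap of 3).
Mixing does better — 2×K, 4×Q, and 3×X: area 35 ≤ 36, yield 2·7 + 4·7 + 3·10 = 72.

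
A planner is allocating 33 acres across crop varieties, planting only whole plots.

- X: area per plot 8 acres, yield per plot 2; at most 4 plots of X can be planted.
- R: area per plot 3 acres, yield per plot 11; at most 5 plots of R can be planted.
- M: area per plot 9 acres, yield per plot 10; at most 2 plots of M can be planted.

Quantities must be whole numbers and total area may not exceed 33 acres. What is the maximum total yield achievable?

75

R has the best ratio (11/3); taking only R gives at most 5×11 = 55 (stopped by the supply cap of 5).
Mixing does better — 5×R and 2×M: area 33 ≤ 33, yield 5·11 + 2·10 = 75.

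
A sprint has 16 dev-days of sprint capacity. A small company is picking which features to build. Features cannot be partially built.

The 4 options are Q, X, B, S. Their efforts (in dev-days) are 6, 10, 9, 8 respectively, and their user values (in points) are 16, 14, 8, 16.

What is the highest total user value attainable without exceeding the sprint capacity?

32

Allowing fractional choices, the relaxed optimum would be about 34.8, but features are indivisible.
Q + S: effort 6 + 8 = 14 ≤ 16, user value 16 + 16 = 32.
Q + B: effort 6 + 9 = 15 ≤ 16, user value 16 + 8 = 24.
Q + X: effort 6 + 10 = 16 ≤ 16, user value 16 + 14 = 30.
Best is Q and S with total user value 32.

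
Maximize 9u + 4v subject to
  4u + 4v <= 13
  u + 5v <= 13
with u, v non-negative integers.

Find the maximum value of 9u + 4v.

27

Relaxing integrality, the LP optimum is 29.25 at (u,v) = (3.25, 0), which is not an integer point.
(u,v)=(3,0): 4·3+4·0=12≤13, 1·3+5·0=3≤13, objective 27.
(u,v)=(2,1): 4·2+4·1=12≤13, 1·2+5·1=7≤13, objective 22.
(u,v)=(2,0): 4·2+4·0=8≤13, 1·2+5·0=2≤13, objective 18.
No feasible integer point exceeds 27.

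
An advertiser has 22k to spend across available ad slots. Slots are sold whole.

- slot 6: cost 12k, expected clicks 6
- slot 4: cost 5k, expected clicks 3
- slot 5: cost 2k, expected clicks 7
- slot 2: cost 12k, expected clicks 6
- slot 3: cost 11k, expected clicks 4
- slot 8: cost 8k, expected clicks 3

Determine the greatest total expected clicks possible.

Take slot 6, slot 4, and slot 5: cost 12 + 5 + 2 = 19 ≤ 22, expected clicks 6 + 3 + 7 = 16.
No feasible combination exceeds this.

16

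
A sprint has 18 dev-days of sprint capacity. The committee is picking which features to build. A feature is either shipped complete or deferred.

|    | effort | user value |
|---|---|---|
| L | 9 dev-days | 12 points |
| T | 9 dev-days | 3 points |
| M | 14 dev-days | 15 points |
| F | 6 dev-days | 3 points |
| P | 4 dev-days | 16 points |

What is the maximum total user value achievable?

M + P: effort 14 + 4 = 18 ≤ 18, user value 15 + 16 = 31.
F + P: effort 6 + 4 = 10 ≤ 18, user value 3 + 16 = 19.
L + P: effort 9 + 4 = 13 ≤ 18, user value 12 + 16 = 28.
Best is M and P with total user value 31.

31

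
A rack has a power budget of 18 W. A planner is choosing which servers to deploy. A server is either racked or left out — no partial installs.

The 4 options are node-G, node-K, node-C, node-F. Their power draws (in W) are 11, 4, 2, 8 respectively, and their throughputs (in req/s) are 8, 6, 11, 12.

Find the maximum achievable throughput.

node-K + node-C + node-F: power draw 4 + 2 + 8 = 14 ≤ 18, throughput 6 + 11 + 12 = 29.
node-G + node-K + node-C: power draw 11 + 4 + 2 = 17 ≤ 18, throughput 8 + 6 + 11 = 25.
node-C + node-F: power draw 2 + 8 = 10 ≤ 18, throughput 11 + 12 = 23.
Best is node-K, node-C, and node-F with total throughput 29.

29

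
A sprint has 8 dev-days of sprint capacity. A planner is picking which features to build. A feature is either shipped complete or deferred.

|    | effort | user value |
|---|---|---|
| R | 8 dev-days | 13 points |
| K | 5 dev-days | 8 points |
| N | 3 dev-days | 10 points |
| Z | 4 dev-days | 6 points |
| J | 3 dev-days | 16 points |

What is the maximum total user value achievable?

This is an integer program with binary decision variables.
Allowing fractional choices, the relaxed optimum would be about 29.2, but features are indivisible.
K + J: effort 5 + 3 = 8 ≤ 8, user value 8 + 16 = 24.
N + J: effort 3 + 3 = 6 ≤ 8, user value 10 + 16 = 26.
Best is N and J with total user value 26.

26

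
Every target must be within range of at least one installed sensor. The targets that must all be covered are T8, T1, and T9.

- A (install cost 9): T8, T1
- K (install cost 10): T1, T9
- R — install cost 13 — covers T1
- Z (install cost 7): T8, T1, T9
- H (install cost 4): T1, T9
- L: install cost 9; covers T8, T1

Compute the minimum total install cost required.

This is a weighted set-cover instance.
The greedy cost-per-new-target heuristic would pick H and Z for 11, but a cheaper cover exists.
Z alone covers T8, T1, T9 — every target.
Total install cost: 7.
No cover costs less than 7.

7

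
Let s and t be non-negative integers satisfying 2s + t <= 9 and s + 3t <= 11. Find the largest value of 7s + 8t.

Relaxing integrality, the LP optimum is 43.20 at (s,t) = (3.2, 2.6), which is not an integer point.
(s,t)=(2,3): 2·2+1·3=7≤9, 1·2+3·3=11≤11, objective 38.
(s,t)=(3,2): 2·3+1·2=8≤9, 1·3+3·2=9≤11, objective 37.
(s,t)=(4,1): 2·4+1·1=9≤9, 1·4+3·1=7≤11, objective 36.
(s,t)=(1,3): 2·1+1·3=5≤9, 1·1+3·3=10≤11, objective 31.
Maximum is 38 at (s,t)=(2,3).

38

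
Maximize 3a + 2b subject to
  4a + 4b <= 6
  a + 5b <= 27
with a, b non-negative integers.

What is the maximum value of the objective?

Relaxing integrality, the LP optimum is 4.50 at (a,b) = (1.5, 0), which is not an integer point.
(a,b)=(1,0) is feasible, giving 3.
(a,b)=(0,1) is feasible, giving 2.
(a,b)=(0,0) is feasible, giving 0.
Maximum is 3 at (a,b)=(1,0).

3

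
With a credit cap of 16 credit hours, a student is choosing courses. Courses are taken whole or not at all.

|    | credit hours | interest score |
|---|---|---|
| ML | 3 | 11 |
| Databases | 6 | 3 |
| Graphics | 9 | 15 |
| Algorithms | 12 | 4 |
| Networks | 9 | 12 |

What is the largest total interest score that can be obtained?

26

ML + Graphics: credit hours 3 + 9 = 12 ≤ 16, interest score 11 + 15 = 26.
ML + Networks: credit hours 3 + 9 = 12 ≤ 16, interest score 11 + 12 = 23.
Databases + Graphics: credit hours 6 + 9 = 15 ≤ 16, interest score 3 + 15 = 18.
Best is ML and Graphics with total interest score 26.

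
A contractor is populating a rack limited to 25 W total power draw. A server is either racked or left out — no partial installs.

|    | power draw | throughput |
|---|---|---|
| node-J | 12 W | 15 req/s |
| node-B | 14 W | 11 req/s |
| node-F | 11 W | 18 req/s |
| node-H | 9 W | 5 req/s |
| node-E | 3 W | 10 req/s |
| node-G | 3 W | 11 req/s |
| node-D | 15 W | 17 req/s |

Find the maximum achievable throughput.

Allowing fractional choices, the relaxed optimum would be about 49.0, but servers are indivisible.
node-J + node-E + node-G: power draw 12 + 3 + 3 = 18 ≤ 25, throughput 15 + 10 + 11 = 36.
node-F + node-E + node-G: power draw 11 + 3 + 3 = 17 ≤ 25, throughput 18 + 10 + 11 = 39.
node-E + node-G + node-D: power draw 3 + 3 + 15 = 21 ≤ 25, throughput 10 + 11 + 17 = 38.
Best is node-F, node-E, and node-G with total throughput 39.

39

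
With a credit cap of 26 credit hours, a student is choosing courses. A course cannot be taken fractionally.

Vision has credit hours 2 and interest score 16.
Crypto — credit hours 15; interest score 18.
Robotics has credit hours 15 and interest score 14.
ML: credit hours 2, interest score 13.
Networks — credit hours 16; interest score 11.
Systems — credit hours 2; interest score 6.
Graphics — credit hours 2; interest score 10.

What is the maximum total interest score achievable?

63

Allowing fractional choices, the relaxed optimum would be about 65.8, but courses are indivisible.
Vision + Crypto + ML + Graphics: credit hours 2 + 15 + 2 + 2 = 21 ≤ 26, interest score 16 + 18 + 13 + 10 = 57.
Vision + Crypto + ML + Systems + Graphics: credit hours 2 + 15 + 2 + 2 + 2 = 23 ≤ 26, interest score 16 + 18 + 13 + 6 + 10 = 63.
Vision + Robotics + ML + Systems + Graphics: credit hours 2 + 15 + 2 + 2 + 2 = 23 ≤ 26, interest score 16 + 14 + 13 + 6 + 10 = 59.
Best is Vision, Crypto, ML, Systems, and Graphics with total interest score 63.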